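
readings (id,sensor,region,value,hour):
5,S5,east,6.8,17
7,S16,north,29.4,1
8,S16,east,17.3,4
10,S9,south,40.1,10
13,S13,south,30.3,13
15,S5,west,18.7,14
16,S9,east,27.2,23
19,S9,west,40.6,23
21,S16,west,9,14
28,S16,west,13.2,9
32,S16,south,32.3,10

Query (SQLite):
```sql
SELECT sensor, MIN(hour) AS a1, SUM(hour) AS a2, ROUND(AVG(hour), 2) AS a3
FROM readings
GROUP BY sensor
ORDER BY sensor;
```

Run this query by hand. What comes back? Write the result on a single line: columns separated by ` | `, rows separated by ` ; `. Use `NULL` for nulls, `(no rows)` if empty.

S13 | 13 | 13 | 13 ; S16 | 1 | 38 | 7.6 ; S5 | 14 | 31 | 15.5 ; S9 | 10 | 56 | 18.67

Group readings by sensor.
Per group compute: MIN(hour), SUM(hour), ROUND(AVG(hour), 2).
  S13: ids {13} → MIN(hour)=13, SUM(hour)=13, ROUND(AVG(hour), 2)=13
  S16: ids {7, 8, 21, 28, 32} → MIN(hour)=1, SUM(hour)=38, ROUND(AVG(hour), 2)=7.6
  S5: ids {5, 15} → MIN(hour)=14, SUM(hour)=31, ROUND(AVG(hour), 2)=15.5
  S9: ids {10, 16, 19} → MIN(hour)=10, SUM(hour)=56, ROUND(AVG(hour), 2)=18.67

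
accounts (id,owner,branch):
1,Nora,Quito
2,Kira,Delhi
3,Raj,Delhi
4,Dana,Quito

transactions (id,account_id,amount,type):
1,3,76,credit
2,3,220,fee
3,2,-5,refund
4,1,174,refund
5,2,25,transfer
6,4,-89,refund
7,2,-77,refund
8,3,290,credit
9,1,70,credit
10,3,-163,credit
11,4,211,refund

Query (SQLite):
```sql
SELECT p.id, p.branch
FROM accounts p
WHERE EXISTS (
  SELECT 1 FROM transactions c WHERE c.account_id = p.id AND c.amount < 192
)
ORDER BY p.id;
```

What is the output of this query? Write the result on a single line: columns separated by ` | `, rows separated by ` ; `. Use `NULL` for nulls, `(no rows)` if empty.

1 | Quito ; 2 | Delhi ; 3 | Delhi ; 4 | Quito

For each accounts row, check whether any transactions with matching account_id has amount < 192.
Keep rows where that is true.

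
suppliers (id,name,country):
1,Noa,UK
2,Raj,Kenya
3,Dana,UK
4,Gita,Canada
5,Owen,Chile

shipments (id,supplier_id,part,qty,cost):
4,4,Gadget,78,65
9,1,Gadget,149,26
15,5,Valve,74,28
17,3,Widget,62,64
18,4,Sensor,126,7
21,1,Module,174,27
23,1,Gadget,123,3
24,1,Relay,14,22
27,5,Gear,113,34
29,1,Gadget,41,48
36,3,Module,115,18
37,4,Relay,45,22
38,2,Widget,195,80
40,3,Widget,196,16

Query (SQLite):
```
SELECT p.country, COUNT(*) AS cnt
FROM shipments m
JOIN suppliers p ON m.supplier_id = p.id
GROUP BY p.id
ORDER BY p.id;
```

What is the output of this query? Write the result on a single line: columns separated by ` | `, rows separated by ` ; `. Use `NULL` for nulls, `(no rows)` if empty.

UK | 5 ; Kenya | 1 ; UK | 3 ; Canada | 3 ; Chile | 2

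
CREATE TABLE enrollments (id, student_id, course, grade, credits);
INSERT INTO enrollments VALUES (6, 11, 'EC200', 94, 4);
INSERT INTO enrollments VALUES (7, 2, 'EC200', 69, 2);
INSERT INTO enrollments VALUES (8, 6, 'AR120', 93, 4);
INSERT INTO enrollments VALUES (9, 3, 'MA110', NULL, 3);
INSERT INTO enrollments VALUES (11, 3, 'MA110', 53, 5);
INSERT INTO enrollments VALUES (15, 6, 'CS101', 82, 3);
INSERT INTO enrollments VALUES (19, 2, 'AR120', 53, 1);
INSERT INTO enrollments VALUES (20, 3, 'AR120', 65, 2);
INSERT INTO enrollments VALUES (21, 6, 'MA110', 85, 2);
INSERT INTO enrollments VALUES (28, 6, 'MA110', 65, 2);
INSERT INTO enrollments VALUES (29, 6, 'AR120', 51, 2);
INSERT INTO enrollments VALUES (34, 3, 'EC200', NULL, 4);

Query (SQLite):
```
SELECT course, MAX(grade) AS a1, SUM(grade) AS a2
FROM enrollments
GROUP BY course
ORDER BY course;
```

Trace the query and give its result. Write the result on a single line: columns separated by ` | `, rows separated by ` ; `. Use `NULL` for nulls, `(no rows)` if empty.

AR120 | 93 | 262 ; CS101 | 82 | 82 ; EC200 | 94 | 163 ; MA110 | 85 | 203

Group enrollments by course.
Per group compute: MAX(grade), SUM(grade).
  AR120: ids {8, 19, 20, 29} → MAX(grade)=93, SUM(grade)=262
  CS101: ids {15} → MAX(grade)=82, SUM(grade)=82
  EC200: ids {6, 7, 34} → MAX(grade)=94, SUM(grade)=163
  MA110: ids {9, 11, 21, 28} → MAX(grade)=85, SUM(grade)=203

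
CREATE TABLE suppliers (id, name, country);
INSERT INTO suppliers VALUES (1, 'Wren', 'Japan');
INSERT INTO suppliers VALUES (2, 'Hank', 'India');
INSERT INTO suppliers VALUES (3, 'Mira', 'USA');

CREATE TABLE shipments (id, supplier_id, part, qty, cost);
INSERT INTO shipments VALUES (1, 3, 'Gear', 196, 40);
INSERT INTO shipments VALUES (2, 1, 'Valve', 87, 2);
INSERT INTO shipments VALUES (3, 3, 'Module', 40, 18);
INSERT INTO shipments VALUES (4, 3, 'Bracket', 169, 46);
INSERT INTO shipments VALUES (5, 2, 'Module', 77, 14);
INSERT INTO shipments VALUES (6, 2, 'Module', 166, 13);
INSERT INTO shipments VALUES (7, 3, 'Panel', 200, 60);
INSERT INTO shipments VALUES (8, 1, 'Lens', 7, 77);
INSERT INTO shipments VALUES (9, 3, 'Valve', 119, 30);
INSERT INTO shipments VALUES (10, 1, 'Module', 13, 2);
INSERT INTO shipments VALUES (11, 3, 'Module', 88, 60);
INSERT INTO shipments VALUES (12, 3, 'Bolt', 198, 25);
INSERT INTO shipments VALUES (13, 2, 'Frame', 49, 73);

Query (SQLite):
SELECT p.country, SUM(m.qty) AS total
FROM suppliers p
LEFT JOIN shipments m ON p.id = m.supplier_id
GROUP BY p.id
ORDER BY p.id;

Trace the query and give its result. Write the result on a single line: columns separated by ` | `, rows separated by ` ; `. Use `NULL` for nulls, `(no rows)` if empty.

Japan | 107 ; India | 292 ; USA | 1010

LEFT JOIN keeps every suppliers row; unmatched ones get NULL for shipments columns.
Group by suppliers.id and compute SUM(m.qty). SUM over an all-NULL group is NULL.
  1: ids {2, 8, 10} → SUM(m.qty)=107
  2: ids {5, 6, 13} → SUM(m.qty)=292
  3: ids {1, 3, 4, 7, 9, 11, 12} → SUM(m.qty)=1010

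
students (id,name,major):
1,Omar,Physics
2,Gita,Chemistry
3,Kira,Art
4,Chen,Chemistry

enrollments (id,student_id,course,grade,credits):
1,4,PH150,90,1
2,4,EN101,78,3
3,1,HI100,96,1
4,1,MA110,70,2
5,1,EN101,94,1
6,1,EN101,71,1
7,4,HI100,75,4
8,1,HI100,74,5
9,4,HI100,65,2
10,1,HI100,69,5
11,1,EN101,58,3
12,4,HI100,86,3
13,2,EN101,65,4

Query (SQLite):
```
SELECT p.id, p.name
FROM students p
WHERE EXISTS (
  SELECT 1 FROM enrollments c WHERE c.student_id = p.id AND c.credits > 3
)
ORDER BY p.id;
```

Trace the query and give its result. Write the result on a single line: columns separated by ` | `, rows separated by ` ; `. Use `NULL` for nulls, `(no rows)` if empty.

1 | Omar ; 2 | Gita ; 4 | Chen

For each students row, check whether any enrollments with matching student_id has credits > 3.
Keep rows where that is true.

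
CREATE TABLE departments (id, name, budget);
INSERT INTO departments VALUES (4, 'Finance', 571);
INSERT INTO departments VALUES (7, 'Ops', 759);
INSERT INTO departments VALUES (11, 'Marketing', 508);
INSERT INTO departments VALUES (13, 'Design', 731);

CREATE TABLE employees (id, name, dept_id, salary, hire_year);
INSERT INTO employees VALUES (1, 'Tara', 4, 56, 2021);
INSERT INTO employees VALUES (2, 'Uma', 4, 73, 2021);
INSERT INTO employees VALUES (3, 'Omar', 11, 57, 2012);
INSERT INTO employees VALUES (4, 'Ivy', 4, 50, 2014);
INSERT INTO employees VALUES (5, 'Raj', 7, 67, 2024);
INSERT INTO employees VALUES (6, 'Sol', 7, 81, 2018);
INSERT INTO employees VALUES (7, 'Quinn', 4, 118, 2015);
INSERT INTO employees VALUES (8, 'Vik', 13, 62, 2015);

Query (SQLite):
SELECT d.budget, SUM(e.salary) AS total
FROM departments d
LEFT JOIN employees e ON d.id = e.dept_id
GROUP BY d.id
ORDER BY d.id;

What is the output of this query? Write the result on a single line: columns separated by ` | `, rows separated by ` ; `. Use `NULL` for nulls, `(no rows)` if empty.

571 | 297 ; 759 | 148 ; 508 | 57 ; 731 | 62

LEFT JOIN keeps every departments row; unmatched ones get NULL for employees columns.
Group by departments.id and compute SUM(e.salary). SUM over an all-NULL group is NULL.
  4: ids {1, 2, 4, 7} → SUM(e.salary)=297
  7: ids {5, 6} → SUM(e.salary)=148
  11: ids {3} → SUM(e.salary)=57
  13: ids {8} → SUM(e.salary)=62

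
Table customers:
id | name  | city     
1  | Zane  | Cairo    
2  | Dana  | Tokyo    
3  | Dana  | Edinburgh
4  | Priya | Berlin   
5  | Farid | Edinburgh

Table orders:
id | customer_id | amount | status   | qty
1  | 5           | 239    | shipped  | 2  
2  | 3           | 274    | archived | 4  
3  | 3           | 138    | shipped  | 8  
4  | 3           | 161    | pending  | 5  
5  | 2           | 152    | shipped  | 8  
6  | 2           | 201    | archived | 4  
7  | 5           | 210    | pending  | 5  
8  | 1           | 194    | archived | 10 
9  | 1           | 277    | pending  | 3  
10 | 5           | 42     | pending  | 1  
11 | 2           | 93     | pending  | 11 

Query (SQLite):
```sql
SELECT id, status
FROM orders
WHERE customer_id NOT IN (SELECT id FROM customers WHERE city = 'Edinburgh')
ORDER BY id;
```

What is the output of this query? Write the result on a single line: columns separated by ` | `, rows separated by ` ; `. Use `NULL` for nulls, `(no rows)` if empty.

Inner query: customers.id where city = 'Edinburgh'.
Outer: keep orders rows whose customer_id is not in that set.
Inner query → {3, 5}

5 | shipped ; 6 | archived ; 8 | archived ; 9 | pending ; 11 | pending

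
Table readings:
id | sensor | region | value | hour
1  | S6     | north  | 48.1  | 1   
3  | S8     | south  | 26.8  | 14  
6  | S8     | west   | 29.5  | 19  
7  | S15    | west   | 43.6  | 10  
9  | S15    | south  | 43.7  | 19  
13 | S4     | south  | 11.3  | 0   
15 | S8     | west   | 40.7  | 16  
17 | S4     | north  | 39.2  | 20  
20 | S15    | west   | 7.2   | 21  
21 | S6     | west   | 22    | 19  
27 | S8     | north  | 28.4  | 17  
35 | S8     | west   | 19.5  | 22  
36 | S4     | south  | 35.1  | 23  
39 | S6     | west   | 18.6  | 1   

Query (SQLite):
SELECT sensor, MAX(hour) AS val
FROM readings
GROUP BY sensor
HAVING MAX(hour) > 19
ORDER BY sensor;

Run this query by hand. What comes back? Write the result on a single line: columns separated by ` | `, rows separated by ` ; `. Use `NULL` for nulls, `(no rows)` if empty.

S15 | 21 ; S4 | 23 ; S8 | 22

Partition readings by sensor; compute MAX(hour) within each group.
HAVING: keep groups where MAX(hour) > 19.
  S15: ids {7, 9, 20} → MAX(hour)=21
  S4: ids {13, 17, 36} → MAX(hour)=23
  S6: ids {1, 21, 39} → MAX(hour)=19
  S8: ids {3, 6, 15, 27, 35} → MAX(hour)=22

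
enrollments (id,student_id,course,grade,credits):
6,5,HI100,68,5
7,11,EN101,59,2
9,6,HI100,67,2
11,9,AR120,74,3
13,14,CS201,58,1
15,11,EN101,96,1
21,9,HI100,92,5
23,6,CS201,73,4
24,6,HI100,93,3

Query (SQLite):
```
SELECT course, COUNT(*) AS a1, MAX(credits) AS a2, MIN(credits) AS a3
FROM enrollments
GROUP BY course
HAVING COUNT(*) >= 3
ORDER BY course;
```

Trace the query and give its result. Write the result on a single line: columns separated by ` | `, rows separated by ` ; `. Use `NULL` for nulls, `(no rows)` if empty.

HI100 | 4 | 5 | 2

Group enrollments by course.
Per group compute: COUNT(*), MAX(credits), MIN(credits).
HAVING: drop groups with fewer than 3 rows.
  AR120: ids {11} → COUNT(*)=1, MAX(credits)=3, MIN(credits)=3
  CS201: ids {13, 23} → COUNT(*)=2, MAX(credits)=4, MIN(credits)=1
  EN101: ids {7, 15} → COUNT(*)=2, MAX(credits)=2, MIN(credits)=1
  HI100: ids {6, 9, 21, 24} → COUNT(*)=4, MAX(credits)=5, MIN(credits)=2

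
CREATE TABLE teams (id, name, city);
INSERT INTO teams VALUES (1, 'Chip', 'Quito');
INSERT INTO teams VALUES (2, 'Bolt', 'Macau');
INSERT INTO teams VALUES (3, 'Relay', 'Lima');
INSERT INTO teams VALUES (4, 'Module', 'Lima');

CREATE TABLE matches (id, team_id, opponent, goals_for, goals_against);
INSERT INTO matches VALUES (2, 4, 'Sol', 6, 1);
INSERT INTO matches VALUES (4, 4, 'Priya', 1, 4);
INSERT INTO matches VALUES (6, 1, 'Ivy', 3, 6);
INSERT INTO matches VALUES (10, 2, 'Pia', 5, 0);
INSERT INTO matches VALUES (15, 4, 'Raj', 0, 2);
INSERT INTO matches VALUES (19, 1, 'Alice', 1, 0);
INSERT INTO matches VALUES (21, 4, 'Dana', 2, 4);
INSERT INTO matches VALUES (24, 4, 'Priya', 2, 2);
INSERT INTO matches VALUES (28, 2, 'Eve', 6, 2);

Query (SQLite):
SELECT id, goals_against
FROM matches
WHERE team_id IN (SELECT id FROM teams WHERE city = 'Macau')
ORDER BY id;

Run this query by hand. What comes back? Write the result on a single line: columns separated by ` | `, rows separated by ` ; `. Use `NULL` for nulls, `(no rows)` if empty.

10 | 0 ; 28 | 2

Inner query: teams.id where city = 'Macau'.
Outer: keep matches rows whose team_id is in that set.
Inner query → {2}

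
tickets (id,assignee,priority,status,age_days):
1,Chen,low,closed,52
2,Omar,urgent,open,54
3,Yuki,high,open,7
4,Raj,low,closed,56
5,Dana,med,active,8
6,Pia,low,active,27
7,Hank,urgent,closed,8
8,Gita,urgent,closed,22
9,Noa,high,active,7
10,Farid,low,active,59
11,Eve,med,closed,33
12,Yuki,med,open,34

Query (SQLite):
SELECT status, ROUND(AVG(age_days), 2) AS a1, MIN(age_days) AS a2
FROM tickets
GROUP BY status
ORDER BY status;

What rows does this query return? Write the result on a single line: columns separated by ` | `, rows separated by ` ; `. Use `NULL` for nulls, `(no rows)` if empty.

active | 25.25 | 7 ; closed | 34.2 | 8 ; open | 31.67 | 7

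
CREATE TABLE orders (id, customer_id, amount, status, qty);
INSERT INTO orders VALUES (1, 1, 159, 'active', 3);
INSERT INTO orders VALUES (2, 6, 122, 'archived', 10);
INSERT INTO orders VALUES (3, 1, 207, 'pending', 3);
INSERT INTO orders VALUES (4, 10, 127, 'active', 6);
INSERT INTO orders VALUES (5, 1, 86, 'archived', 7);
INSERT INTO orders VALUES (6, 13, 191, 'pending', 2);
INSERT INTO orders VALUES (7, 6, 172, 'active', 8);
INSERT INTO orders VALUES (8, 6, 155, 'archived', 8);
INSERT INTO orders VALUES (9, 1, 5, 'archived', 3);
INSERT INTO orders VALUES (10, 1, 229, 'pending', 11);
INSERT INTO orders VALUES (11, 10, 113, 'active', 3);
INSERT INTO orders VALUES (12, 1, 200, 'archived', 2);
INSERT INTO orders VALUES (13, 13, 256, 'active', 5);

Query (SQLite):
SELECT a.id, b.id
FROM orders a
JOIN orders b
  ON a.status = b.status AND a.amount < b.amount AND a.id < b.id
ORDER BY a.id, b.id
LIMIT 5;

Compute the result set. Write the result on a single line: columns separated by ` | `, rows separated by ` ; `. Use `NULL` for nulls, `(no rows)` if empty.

Pairs (a,b) with same status, a.amount < b.amount, a.id < b.id.
status groups: active:{1,4,7,11,13} archived:{2,5,8,9,12} pending:{3,6,10}
Ordered by (a.id, b.id); first 5.

1 | 7 ; 1 | 13 ; 2 | 8 ; 2 | 12 ; 3 | 10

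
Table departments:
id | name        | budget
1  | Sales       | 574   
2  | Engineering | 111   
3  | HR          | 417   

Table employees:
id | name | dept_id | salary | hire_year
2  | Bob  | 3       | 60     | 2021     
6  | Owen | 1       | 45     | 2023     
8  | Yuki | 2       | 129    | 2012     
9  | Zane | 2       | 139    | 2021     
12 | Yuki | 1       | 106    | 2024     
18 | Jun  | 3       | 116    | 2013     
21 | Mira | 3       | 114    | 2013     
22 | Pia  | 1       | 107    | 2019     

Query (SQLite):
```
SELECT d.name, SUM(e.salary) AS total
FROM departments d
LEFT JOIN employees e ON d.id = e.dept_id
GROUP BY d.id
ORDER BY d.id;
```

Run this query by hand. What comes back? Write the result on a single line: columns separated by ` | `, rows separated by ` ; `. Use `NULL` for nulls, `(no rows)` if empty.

Sales | 258 ; Engineering | 268 ; HR | 290

LEFT JOIN keeps every departments row; unmatched ones get NULL for employees columns.
Group by departments.id and compute SUM(e.salary). SUM over an all-NULL group is NULL.
  1: ids {6, 12, 22} → SUM(e.salary)=258
  2: ids {8, 9} → SUM(e.salary)=268
  3: ids {2, 18, 21} → SUM(e.salary)=290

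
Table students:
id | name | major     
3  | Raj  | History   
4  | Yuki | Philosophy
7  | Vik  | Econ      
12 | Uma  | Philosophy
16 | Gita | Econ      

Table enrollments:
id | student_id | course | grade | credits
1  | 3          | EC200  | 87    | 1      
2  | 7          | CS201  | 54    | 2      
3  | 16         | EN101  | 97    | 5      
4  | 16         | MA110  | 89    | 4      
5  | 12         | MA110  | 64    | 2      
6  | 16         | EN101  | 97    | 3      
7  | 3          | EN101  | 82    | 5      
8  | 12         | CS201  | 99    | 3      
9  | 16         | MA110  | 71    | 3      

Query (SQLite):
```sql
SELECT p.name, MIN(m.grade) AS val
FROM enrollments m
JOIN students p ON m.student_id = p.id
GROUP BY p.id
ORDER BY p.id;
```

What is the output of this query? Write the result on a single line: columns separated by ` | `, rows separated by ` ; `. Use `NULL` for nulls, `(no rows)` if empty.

Join each enrollments row to its students via student_id.
Group joined rows by students.id; compute MIN(m.grade) per group.
  3: ids {1, 7} → MIN(m.grade)=82
  7: ids {2} → MIN(m.grade)=54
  12: ids {5, 8} → MIN(m.grade)=64
  16: ids {3, 4, 6, 9} → MIN(m.grade)=71

Raj | 82 ; Vik | 54 ; Uma | 64 ; Gita | 71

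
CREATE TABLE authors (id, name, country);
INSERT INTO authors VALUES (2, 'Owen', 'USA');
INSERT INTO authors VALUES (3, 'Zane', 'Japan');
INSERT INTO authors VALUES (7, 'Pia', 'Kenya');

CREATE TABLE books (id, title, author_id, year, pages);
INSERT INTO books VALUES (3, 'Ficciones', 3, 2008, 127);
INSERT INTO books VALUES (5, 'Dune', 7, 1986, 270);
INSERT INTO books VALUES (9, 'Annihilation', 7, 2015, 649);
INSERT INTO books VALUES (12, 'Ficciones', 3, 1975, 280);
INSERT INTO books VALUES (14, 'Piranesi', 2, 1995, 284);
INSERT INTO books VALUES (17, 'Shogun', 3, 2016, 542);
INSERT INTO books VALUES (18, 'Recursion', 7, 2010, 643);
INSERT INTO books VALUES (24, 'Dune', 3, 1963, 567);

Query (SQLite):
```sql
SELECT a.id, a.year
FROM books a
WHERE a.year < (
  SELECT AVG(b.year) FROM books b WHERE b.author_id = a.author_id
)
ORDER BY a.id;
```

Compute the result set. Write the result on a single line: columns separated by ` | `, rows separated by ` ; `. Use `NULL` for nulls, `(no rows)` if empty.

5 | 1986 ; 12 | 1975 ; 24 | 1963

For each books row a, compute AVG(year) over rows sharing a.author_id.
Keep row a if a.year < that per-group AVG.
  author_id=2: AVG(year) = 1995.0
  author_id=3: AVG(year) = 1990.5
  author_id=7: AVG(year) = 2003.666667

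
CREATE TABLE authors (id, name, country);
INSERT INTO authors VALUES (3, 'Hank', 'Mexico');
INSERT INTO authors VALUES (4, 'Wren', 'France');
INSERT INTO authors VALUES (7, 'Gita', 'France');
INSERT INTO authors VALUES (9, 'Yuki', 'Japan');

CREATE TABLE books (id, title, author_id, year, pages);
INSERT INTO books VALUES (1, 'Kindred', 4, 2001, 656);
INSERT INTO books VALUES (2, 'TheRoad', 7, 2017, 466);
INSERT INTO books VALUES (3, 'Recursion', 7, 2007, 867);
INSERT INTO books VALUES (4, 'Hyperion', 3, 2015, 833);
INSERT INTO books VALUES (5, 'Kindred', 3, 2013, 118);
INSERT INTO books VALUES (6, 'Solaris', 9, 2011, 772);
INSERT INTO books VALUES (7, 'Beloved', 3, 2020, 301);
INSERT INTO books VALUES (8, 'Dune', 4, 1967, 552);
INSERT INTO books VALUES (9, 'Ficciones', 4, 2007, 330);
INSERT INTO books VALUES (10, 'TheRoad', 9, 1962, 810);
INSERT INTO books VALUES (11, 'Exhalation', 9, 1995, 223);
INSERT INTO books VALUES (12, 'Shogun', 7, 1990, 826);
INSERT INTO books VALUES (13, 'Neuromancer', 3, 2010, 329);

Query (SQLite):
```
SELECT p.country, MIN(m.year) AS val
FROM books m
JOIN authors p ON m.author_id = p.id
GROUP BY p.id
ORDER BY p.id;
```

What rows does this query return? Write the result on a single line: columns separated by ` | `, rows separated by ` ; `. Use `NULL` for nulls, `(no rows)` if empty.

Join each books row to its authors via author_id.
Group joined rows by authors.id; compute MIN(m.year) per group.
  3: ids {4, 5, 7, 13} → MIN(m.year)=2010
  4: ids {1, 8, 9} → MIN(m.year)=1967
  7: ids {2, 3, 12} → MIN(m.year)=1990
  9: ids {6, 10, 11} → MIN(m.year)=1962

Mexico | 2010 ; France | 1967 ; France | 1990 ; Japan | 1962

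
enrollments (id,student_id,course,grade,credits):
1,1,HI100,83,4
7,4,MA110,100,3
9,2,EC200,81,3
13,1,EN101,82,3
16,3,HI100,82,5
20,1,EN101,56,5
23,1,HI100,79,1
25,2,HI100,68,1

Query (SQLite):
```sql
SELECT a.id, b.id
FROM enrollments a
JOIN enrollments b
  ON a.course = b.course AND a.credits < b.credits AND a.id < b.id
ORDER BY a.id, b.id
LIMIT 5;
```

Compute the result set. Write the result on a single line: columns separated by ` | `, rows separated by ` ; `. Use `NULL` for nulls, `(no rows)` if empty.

1 | 16 ; 13 | 20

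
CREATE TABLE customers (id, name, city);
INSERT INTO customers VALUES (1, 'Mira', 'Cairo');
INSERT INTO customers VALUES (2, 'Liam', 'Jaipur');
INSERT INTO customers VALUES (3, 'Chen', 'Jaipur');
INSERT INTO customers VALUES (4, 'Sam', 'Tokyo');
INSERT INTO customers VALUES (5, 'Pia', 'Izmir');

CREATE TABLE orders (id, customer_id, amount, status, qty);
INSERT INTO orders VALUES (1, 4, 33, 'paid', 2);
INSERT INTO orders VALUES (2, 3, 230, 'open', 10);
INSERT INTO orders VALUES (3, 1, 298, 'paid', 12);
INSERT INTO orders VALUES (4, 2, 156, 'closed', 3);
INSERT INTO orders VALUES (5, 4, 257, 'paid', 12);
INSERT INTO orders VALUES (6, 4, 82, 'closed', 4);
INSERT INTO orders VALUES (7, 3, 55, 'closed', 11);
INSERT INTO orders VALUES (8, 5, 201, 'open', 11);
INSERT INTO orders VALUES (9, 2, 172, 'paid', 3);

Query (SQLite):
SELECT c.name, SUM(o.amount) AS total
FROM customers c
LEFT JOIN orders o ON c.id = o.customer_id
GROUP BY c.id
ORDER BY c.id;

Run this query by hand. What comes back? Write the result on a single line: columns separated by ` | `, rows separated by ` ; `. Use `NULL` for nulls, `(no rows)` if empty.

LEFT JOIN keeps every customers row; unmatched ones get NULL for orders columns.
Group by customers.id and compute SUM(o.amount). SUM over an all-NULL group is NULL.
  1: ids {3} → SUM(o.amount)=298
  2: ids {4, 9} → SUM(o.amount)=328
  3: ids {2, 7} → SUM(o.amount)=285
  4: ids {1, 5, 6} → SUM(o.amount)=372
  5: ids {8} → SUM(o.amount)=201

Mira | 298 ; Liam | 328 ; Chen | 285 ; Sam | 372 ; Pia | 201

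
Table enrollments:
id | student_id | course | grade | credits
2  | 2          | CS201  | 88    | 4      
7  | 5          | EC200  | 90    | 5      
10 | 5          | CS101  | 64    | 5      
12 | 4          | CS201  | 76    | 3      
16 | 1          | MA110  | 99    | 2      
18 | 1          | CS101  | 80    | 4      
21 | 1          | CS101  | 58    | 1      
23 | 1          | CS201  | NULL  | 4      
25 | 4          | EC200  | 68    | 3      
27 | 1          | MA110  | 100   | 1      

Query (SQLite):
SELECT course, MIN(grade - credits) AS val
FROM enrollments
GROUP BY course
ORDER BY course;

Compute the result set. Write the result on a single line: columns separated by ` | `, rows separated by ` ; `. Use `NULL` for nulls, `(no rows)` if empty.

CS101 | 57 ; CS201 | 73 ; EC200 | 65 ; MA110 | 97

For each row compute grade - credits.
Group by course; take MIN of the expression per group.
  CS101: ids {10, 18, 21} → MIN(grade - credits)=57
  CS201: ids {2, 12, 23} → MIN(grade - credits)=73
  EC200: ids {7, 25} → MIN(grade - credits)=65
  MA110: ids {16, 27} → MIN(grade - credits)=97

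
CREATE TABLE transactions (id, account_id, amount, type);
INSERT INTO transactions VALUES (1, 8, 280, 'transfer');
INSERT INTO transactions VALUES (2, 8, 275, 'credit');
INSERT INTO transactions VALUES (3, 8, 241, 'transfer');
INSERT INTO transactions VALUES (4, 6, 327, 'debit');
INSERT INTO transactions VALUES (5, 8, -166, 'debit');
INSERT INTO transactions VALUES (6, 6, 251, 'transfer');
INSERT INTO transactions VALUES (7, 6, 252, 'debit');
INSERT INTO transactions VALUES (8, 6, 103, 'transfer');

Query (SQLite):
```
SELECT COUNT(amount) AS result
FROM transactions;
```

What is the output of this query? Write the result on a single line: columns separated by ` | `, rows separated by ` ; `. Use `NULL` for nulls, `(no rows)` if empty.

All amount values: [280, 275, 241, 327, -166, 251, 252, 103].
COUNT(amount) counts non-NULL values → 8.

8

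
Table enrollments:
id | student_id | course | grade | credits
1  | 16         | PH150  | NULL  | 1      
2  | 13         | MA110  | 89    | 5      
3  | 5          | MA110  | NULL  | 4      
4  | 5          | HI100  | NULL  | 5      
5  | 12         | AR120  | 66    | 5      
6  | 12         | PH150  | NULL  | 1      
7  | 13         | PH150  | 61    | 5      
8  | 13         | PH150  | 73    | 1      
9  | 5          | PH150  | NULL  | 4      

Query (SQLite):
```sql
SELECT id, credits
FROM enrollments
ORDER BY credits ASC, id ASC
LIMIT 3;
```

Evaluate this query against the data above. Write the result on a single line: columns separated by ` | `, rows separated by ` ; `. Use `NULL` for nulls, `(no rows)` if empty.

1 | 1 ; 6 | 1 ; 8 | 1

Sort by credits asc, tiebreak id asc: (1, id=1), (1, id=6), (1, id=8), (4, id=3), (4, id=9), (5, id=2) …. Take first 3.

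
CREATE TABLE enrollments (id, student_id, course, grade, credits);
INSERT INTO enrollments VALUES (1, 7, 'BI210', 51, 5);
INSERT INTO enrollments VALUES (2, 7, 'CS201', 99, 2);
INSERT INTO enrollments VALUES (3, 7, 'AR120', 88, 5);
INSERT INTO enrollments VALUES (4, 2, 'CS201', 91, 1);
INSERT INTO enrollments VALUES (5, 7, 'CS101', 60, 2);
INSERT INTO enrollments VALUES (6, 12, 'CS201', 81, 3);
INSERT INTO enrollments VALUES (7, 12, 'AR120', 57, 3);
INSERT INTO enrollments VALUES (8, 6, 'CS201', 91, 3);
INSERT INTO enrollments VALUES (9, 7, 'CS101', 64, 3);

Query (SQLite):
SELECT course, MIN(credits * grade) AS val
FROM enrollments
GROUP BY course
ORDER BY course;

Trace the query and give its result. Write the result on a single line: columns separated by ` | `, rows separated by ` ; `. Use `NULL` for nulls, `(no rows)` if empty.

For each row compute credits * grade.
Group by course; take MIN of the expression per group.
  AR120: ids {3, 7} → MIN(credits * grade)=171
  BI210: ids {1} → MIN(credits * grade)=255
  CS101: ids {5, 9} → MIN(credits * grade)=120
  CS201: ids {2, 4, 6, 8} → MIN(credits * grade)=91

AR120 | 171 ; BI210 | 255 ; CS101 | 120 ; CS201 | 91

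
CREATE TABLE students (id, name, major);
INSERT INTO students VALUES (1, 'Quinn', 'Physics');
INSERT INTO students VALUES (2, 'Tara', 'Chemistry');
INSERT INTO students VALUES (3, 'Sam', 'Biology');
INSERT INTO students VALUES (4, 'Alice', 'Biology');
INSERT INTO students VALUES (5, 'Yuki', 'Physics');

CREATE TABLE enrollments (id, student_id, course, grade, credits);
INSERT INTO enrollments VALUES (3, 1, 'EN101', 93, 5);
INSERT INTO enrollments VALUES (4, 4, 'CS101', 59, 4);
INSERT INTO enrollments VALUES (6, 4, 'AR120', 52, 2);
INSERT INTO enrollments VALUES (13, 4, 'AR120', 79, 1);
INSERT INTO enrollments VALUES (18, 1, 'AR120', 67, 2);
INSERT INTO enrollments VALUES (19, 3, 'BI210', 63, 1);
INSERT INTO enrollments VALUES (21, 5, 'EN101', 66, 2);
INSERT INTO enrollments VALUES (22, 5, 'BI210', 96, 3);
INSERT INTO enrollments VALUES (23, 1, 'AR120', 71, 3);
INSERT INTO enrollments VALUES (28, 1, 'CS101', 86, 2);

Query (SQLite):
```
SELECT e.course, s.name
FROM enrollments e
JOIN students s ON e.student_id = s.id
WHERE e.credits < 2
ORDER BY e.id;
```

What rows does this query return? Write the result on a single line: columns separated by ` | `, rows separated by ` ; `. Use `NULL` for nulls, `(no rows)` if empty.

AR120 | Alice ; BI210 | Sam

Each enrollments row matches the students row where student_id = students.id.
Then keep rows with e.credits < 2.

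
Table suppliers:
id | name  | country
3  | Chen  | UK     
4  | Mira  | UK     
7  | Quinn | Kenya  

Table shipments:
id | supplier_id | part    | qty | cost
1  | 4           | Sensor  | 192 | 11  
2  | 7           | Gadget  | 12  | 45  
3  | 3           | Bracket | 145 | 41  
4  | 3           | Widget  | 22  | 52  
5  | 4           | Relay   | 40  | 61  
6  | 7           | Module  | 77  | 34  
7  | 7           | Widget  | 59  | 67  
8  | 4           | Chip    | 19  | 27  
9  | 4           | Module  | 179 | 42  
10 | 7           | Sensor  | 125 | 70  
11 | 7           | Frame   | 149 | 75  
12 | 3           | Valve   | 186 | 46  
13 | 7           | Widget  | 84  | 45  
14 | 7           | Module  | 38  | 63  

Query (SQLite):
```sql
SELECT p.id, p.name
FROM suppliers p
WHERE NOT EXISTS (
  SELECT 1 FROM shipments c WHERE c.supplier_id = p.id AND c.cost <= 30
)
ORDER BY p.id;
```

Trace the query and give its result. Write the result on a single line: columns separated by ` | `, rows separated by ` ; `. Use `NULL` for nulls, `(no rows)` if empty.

3 | Chen ; 7 | Quinn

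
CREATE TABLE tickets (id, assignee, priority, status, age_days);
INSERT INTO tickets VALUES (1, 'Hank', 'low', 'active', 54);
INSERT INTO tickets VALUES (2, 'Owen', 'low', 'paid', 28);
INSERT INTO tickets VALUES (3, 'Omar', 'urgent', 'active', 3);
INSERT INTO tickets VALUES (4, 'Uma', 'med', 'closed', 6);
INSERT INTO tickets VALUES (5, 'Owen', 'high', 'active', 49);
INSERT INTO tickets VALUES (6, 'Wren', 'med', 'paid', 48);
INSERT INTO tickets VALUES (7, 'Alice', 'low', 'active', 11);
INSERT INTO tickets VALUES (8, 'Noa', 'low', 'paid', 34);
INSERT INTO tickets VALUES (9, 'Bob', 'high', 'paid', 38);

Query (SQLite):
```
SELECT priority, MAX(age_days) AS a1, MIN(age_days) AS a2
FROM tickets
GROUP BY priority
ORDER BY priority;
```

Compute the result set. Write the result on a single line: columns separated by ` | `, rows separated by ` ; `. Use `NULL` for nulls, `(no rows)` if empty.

high | 49 | 38 ; low | 54 | 11 ; med | 48 | 6 ; urgent | 3 | 3

Group tickets by priority.
Per group compute: MAX(age_days), MIN(age_days).
  high: ids {5, 9} → MAX(age_days)=49, MIN(age_days)=38
  low: ids {1, 2, 7, 8} → MAX(age_days)=54, MIN(age_days)=11
  med: ids {4, 6} → MAX(age_days)=48, MIN(age_days)=6
  urgent: ids {3} → MAX(age_days)=3, MIN(age_days)=3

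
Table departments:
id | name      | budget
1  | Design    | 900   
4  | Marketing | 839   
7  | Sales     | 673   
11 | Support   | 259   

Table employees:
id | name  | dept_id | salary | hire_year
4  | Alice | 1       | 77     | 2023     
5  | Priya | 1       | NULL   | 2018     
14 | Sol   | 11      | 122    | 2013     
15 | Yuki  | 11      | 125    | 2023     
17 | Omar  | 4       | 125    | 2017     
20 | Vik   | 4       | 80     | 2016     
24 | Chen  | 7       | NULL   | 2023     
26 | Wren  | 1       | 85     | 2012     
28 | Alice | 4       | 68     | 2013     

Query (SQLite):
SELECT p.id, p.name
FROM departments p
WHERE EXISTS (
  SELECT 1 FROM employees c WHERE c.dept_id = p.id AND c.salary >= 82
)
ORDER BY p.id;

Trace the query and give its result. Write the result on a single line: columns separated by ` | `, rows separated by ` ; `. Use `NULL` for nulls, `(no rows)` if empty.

For each departments row, check whether any employees with matching dept_id has salary >= 82.
Keep rows where that is true.

1 | Design ; 4 | Marketing ; 11 | Support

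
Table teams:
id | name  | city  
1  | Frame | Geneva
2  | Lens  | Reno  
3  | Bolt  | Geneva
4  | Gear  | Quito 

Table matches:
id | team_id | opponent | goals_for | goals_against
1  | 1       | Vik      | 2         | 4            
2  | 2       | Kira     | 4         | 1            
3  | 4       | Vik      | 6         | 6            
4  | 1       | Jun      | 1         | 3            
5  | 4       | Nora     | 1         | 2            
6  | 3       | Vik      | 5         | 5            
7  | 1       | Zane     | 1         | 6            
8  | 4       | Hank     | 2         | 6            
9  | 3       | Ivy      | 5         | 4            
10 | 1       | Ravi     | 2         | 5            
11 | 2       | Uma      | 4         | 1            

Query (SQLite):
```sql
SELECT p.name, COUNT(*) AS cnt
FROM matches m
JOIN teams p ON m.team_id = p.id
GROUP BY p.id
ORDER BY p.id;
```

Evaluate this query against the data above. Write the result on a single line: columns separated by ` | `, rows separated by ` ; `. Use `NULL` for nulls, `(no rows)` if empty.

Frame | 4 ; Lens | 2 ; Bolt | 2 ; Gear | 3

Join each matches row to its teams via team_id.
Group joined rows by teams.id; compute COUNT(*) per group.
  1: ids {1, 4, 7, 10} → COUNT(*)=4
  2: ids {2, 11} → COUNT(*)=2
  3: ids {6, 9} → COUNT(*)=2
  4: ids {3, 5, 8} → COUNT(*)=3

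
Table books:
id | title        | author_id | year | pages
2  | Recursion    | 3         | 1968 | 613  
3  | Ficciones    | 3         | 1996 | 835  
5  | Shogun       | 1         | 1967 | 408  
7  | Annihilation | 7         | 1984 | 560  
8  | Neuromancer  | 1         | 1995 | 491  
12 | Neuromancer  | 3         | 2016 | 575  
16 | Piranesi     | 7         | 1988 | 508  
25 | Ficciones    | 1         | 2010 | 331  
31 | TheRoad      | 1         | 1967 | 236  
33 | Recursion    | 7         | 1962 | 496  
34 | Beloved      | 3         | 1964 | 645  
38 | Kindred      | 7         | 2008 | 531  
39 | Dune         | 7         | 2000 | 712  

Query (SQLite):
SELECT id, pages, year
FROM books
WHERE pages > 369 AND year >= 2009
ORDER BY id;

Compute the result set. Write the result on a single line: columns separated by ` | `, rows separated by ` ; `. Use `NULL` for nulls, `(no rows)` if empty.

pages > 369: ids {2, 3, 5, 7, 8, 12, 16, 33, 34, 38, 39}
year >= 2009: ids {12, 25}
Combine with AND.

12 | 575 | 2016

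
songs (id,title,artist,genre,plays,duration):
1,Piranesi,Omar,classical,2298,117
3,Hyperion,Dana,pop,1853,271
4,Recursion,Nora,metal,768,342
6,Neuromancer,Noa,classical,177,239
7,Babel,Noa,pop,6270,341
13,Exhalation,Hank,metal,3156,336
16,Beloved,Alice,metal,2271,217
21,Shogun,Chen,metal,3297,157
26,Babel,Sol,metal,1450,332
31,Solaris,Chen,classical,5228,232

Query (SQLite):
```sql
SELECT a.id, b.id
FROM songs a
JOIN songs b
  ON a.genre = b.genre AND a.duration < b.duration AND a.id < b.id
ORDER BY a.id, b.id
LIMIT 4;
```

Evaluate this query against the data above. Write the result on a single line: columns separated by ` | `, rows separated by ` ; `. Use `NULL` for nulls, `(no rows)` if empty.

Pairs (a,b) with same genre, a.duration < b.duration, a.id < b.id.
genre groups: classical:{1,6,31} metal:{4,13,16,21,26} pop:{3,7}
Ordered by (a.id, b.id); first 4.

1 | 6 ; 1 | 31 ; 3 | 7 ; 16 | 26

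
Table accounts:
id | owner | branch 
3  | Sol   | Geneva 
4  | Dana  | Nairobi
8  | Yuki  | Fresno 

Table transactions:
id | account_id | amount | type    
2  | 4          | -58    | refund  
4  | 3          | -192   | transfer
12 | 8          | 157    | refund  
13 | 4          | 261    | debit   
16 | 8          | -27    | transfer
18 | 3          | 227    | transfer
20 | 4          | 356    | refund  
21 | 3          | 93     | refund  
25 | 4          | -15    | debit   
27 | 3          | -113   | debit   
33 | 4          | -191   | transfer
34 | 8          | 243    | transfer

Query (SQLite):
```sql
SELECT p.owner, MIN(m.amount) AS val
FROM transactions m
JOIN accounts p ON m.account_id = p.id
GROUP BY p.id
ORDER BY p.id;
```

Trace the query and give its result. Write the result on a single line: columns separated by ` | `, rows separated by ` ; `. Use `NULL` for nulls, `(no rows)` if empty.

Sol | -192 ; Dana | -191 ; Yuki | -27

Join each transactions row to its accounts via account_id.
Group joined rows by accounts.id; compute MIN(m.amount) per group.
  3: ids {4, 18, 21, 27} → MIN(m.amount)=-192
  4: ids {2, 13, 20, 25, 33} → MIN(m.amount)=-191
  8: ids {12, 16, 34} → MIN(m.amount)=-27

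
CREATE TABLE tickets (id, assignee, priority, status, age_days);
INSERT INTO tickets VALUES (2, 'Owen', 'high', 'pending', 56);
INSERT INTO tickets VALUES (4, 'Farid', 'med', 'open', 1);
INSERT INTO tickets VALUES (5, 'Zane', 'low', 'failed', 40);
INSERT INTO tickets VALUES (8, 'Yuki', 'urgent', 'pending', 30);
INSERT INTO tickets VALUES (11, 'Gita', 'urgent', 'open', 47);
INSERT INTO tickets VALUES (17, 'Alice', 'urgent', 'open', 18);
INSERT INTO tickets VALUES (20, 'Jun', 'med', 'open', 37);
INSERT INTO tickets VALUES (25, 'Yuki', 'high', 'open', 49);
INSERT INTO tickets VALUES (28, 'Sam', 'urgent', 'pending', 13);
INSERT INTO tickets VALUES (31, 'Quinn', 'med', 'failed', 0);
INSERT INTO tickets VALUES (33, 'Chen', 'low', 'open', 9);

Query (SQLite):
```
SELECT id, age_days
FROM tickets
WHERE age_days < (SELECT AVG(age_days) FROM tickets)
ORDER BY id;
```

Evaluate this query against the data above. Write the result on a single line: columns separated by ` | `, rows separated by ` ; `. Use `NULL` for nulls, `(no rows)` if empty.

Scalar subquery: AVG(age_days) over all tickets rows = 27.272727 (≈; comparison uses full precision).
Keep rows where age_days < that value.

4 | 1 ; 17 | 18 ; 28 | 13 ; 31 | 0 ; 33 | 9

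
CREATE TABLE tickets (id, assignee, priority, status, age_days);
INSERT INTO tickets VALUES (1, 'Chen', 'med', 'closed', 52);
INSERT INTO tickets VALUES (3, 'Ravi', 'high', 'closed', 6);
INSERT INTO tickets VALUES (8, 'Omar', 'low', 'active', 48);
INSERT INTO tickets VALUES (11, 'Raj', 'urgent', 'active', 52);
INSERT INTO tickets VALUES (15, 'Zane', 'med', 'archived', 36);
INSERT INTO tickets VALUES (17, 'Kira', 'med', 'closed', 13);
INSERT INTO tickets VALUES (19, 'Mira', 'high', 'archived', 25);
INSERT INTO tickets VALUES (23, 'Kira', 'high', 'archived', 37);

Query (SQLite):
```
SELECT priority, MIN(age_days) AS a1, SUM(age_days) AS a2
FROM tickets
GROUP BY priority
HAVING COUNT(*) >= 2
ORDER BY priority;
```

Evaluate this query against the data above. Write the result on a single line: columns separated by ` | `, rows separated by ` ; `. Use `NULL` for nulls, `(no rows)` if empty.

Group tickets by priority.
Per group compute: MIN(age_days), SUM(age_days).
HAVING: drop groups with fewer than 2 rows.
  high: ids {3, 19, 23} → MIN(age_days)=6, SUM(age_days)=68
  low: ids {8} → MIN(age_days)=48, SUM(age_days)=48
  med: ids {1, 15, 17} → MIN(age_days)=13, SUM(age_days)=101
  urgent: ids {11} → MIN(age_days)=52, SUM(age_days)=52

high | 6 | 68 ; med | 13 | 101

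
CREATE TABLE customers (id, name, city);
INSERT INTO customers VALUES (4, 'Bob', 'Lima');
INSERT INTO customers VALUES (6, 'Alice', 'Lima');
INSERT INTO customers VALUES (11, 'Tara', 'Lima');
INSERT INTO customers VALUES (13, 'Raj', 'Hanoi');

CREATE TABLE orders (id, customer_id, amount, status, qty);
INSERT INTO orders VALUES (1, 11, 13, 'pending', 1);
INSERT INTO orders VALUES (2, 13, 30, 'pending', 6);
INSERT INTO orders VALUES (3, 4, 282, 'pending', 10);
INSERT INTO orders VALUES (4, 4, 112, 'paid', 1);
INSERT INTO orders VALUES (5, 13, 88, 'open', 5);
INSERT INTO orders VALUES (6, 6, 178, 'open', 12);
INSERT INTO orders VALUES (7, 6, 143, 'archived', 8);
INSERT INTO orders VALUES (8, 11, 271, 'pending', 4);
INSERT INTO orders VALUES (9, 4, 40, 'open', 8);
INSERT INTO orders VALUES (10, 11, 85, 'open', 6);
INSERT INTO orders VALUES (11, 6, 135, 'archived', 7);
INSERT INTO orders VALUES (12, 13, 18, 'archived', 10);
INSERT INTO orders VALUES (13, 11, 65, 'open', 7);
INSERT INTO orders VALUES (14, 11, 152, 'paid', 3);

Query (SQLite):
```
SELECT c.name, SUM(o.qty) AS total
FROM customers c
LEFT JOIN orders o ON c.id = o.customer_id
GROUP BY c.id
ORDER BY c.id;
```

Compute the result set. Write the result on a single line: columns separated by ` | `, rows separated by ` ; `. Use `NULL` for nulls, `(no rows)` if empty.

Bob | 19 ; Alice | 27 ; Tara | 21 ; Raj | 21

LEFT JOIN keeps every customers row; unmatched ones get NULL for orders columns.
Group by customers.id and compute SUM(o.qty). SUM over an all-NULL group is NULL.
  4: ids {3, 4, 9} → SUM(o.qty)=19
  6: ids {6, 7, 11} → SUM(o.qty)=27
  11: ids {1, 8, 10, 13, 14} → SUM(o.qty)=21
  13: ids {2, 5, 12} → SUM(o.qty)=21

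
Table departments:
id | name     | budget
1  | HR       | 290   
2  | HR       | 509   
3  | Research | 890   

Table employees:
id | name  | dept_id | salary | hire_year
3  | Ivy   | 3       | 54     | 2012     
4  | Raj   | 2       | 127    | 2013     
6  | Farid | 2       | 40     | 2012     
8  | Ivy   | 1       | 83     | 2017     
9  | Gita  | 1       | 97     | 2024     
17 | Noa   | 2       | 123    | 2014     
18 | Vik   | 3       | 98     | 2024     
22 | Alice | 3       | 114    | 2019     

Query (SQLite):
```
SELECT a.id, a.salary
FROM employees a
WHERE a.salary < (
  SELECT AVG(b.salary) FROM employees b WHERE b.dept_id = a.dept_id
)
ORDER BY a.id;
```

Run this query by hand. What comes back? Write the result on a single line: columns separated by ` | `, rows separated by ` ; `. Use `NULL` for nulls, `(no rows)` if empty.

For each employees row a, compute AVG(salary) over rows sharing a.dept_id.
Keep row a if a.salary < that per-group AVG.
  dept_id=1: AVG(salary) = 90.0
  dept_id=2: AVG(salary) = 96.666667
  dept_id=3: AVG(salary) = 88.666667

3 | 54 ; 6 | 40 ; 8 | 83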